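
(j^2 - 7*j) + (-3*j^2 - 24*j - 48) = -2*j^2 - 31*j - 48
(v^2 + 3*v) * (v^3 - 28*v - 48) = v^5 + 3*v^4 - 28*v^3 - 132*v^2 - 144*v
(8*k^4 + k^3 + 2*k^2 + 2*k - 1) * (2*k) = 16*k^5 + 2*k^4 + 4*k^3 + 4*k^2 - 2*k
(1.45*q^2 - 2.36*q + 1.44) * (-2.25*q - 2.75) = -3.2625*q^3 + 1.3225*q^2 + 3.25*q - 3.96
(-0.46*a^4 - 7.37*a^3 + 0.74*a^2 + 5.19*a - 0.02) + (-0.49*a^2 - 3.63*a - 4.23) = -0.46*a^4 - 7.37*a^3 + 0.25*a^2 + 1.56*a - 4.25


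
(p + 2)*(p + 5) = p^2 + 7*p + 10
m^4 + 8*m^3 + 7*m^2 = m^2*(m + 1)*(m + 7)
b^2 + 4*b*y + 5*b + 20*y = (b + 5)*(b + 4*y)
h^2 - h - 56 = (h - 8)*(h + 7)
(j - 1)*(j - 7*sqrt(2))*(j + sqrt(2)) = j^3 - 6*sqrt(2)*j^2 - j^2 - 14*j + 6*sqrt(2)*j + 14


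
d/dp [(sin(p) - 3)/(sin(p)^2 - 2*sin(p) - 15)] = (6*sin(p) + cos(p)^2 - 22)*cos(p)/((sin(p) - 5)^2*(sin(p) + 3)^2)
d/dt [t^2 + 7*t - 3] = 2*t + 7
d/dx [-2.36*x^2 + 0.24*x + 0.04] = 0.24 - 4.72*x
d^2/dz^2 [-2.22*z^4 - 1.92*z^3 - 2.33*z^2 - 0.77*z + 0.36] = -26.64*z^2 - 11.52*z - 4.66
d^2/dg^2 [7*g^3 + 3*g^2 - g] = 42*g + 6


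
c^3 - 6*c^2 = c^2*(c - 6)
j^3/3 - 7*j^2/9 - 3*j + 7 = (j/3 + 1)*(j - 3)*(j - 7/3)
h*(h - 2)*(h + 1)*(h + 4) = h^4 + 3*h^3 - 6*h^2 - 8*h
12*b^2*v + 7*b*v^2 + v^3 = v*(3*b + v)*(4*b + v)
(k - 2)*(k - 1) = k^2 - 3*k + 2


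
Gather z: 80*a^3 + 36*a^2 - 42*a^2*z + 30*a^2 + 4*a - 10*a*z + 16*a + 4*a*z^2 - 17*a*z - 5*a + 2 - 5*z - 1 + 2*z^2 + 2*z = 80*a^3 + 66*a^2 + 15*a + z^2*(4*a + 2) + z*(-42*a^2 - 27*a - 3) + 1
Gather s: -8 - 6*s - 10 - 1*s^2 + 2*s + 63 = -s^2 - 4*s + 45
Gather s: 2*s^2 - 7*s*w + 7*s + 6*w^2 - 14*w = 2*s^2 + s*(7 - 7*w) + 6*w^2 - 14*w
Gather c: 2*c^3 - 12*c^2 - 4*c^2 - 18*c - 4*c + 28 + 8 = 2*c^3 - 16*c^2 - 22*c + 36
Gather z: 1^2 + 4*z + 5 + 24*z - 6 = 28*z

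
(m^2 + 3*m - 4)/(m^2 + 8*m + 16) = (m - 1)/(m + 4)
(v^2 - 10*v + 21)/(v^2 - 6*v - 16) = (-v^2 + 10*v - 21)/(-v^2 + 6*v + 16)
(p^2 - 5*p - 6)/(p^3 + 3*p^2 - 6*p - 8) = (p - 6)/(p^2 + 2*p - 8)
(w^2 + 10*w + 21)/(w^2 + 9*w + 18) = (w + 7)/(w + 6)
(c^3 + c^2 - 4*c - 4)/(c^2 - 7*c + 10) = (c^2 + 3*c + 2)/(c - 5)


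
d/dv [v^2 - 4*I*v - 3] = 2*v - 4*I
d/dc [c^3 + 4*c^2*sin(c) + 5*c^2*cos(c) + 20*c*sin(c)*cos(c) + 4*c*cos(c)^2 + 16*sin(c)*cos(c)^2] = -5*c^2*sin(c) + 4*c^2*cos(c) + 3*c^2 + 8*c*sin(c) - 4*c*sin(2*c) + 10*c*cos(c) + 20*c*cos(2*c) + 10*sin(2*c) + 4*cos(c) + 2*cos(2*c) + 12*cos(3*c) + 2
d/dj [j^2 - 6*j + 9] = 2*j - 6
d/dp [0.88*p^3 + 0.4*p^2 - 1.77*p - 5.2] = 2.64*p^2 + 0.8*p - 1.77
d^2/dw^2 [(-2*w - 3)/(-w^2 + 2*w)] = 2*(w*(1 - 6*w)*(w - 2) + 4*(w - 1)^2*(2*w + 3))/(w^3*(w - 2)^3)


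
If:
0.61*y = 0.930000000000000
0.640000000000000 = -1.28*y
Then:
No Solution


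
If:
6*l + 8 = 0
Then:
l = -4/3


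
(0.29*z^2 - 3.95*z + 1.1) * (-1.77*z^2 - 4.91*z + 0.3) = -0.5133*z^4 + 5.5676*z^3 + 17.5345*z^2 - 6.586*z + 0.33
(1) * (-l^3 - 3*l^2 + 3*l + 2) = -l^3 - 3*l^2 + 3*l + 2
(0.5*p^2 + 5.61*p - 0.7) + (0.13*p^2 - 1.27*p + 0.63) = 0.63*p^2 + 4.34*p - 0.07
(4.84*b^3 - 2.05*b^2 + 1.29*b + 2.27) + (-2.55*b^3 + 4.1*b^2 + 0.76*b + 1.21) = 2.29*b^3 + 2.05*b^2 + 2.05*b + 3.48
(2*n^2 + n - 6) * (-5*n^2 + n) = -10*n^4 - 3*n^3 + 31*n^2 - 6*n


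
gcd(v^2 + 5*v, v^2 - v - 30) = v + 5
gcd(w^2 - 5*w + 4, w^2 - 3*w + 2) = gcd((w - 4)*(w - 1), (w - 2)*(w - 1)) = w - 1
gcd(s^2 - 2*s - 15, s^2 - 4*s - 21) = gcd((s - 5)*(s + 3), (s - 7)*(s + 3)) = s + 3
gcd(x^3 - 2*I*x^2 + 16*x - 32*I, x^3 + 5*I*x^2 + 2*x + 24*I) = x^2 + 2*I*x + 8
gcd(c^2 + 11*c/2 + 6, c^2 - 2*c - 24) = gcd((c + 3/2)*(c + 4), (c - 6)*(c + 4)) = c + 4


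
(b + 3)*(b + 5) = b^2 + 8*b + 15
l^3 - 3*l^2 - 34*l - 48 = (l - 8)*(l + 2)*(l + 3)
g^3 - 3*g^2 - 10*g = g*(g - 5)*(g + 2)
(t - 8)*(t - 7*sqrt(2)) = t^2 - 7*sqrt(2)*t - 8*t + 56*sqrt(2)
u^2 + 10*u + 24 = (u + 4)*(u + 6)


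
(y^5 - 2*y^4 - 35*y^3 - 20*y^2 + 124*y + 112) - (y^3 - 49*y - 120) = y^5 - 2*y^4 - 36*y^3 - 20*y^2 + 173*y + 232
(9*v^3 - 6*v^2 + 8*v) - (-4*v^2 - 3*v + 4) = 9*v^3 - 2*v^2 + 11*v - 4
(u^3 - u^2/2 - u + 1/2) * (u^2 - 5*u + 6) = u^5 - 11*u^4/2 + 15*u^3/2 + 5*u^2/2 - 17*u/2 + 3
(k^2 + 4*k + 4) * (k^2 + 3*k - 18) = k^4 + 7*k^3 - 2*k^2 - 60*k - 72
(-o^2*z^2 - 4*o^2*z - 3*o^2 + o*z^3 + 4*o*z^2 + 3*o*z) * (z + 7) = -o^2*z^3 - 11*o^2*z^2 - 31*o^2*z - 21*o^2 + o*z^4 + 11*o*z^3 + 31*o*z^2 + 21*o*z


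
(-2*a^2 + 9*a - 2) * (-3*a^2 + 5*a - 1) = 6*a^4 - 37*a^3 + 53*a^2 - 19*a + 2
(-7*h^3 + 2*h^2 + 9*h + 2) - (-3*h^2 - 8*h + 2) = -7*h^3 + 5*h^2 + 17*h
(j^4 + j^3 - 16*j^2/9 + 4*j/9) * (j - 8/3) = j^5 - 5*j^4/3 - 40*j^3/9 + 140*j^2/27 - 32*j/27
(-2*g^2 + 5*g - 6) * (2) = -4*g^2 + 10*g - 12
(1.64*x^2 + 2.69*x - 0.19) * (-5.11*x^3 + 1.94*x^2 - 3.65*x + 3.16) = -8.3804*x^5 - 10.5643*x^4 + 0.2035*x^3 - 5.0047*x^2 + 9.1939*x - 0.6004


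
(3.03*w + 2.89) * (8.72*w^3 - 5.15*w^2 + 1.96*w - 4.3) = 26.4216*w^4 + 9.5963*w^3 - 8.9447*w^2 - 7.3646*w - 12.427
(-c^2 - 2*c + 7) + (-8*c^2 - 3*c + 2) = -9*c^2 - 5*c + 9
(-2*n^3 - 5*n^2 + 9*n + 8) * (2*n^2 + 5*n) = -4*n^5 - 20*n^4 - 7*n^3 + 61*n^2 + 40*n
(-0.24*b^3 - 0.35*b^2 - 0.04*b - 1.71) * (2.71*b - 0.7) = -0.6504*b^4 - 0.7805*b^3 + 0.1366*b^2 - 4.6061*b + 1.197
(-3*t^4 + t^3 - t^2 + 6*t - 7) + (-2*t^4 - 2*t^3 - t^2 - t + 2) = -5*t^4 - t^3 - 2*t^2 + 5*t - 5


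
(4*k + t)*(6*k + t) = 24*k^2 + 10*k*t + t^2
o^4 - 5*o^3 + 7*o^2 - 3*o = o*(o - 3)*(o - 1)^2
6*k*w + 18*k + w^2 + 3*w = (6*k + w)*(w + 3)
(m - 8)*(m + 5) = m^2 - 3*m - 40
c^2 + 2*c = c*(c + 2)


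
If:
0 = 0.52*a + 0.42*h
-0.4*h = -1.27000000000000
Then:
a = -2.56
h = 3.18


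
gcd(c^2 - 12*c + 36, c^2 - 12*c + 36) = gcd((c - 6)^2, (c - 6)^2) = c^2 - 12*c + 36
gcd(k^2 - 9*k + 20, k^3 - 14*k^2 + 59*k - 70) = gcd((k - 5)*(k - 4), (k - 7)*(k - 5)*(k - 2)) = k - 5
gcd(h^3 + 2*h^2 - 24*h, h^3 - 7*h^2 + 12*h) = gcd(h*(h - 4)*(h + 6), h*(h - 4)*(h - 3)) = h^2 - 4*h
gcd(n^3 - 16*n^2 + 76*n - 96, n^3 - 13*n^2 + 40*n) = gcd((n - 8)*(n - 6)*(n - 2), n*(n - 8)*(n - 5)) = n - 8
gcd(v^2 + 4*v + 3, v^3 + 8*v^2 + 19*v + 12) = v^2 + 4*v + 3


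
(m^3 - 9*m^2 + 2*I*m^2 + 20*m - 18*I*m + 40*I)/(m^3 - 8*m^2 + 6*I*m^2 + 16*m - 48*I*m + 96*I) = (m^2 + m*(-5 + 2*I) - 10*I)/(m^2 + m*(-4 + 6*I) - 24*I)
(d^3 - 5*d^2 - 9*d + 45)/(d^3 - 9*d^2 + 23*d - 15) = (d + 3)/(d - 1)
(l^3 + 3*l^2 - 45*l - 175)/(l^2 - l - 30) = (l^2 - 2*l - 35)/(l - 6)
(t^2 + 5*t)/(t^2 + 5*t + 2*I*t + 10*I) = t/(t + 2*I)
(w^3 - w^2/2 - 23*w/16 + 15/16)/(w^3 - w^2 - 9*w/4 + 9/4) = (16*w^2 + 8*w - 15)/(4*(4*w^2 - 9))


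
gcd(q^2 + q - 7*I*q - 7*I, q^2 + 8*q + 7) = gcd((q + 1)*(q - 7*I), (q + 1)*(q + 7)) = q + 1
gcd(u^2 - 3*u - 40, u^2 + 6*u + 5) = u + 5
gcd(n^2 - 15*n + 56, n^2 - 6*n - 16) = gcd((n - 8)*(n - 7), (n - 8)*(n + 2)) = n - 8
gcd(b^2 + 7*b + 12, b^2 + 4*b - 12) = 1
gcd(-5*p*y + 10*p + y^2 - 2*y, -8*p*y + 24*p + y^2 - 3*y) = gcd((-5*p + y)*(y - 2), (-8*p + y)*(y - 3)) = 1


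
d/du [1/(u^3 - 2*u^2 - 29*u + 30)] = (-3*u^2 + 4*u + 29)/(u^3 - 2*u^2 - 29*u + 30)^2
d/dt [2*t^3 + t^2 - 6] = 2*t*(3*t + 1)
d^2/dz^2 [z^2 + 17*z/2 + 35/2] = 2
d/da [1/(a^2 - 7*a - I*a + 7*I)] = (-2*a + 7 + I)/(a^2 - 7*a - I*a + 7*I)^2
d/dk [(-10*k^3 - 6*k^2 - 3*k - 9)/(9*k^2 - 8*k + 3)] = (-90*k^4 + 160*k^3 - 15*k^2 + 126*k - 81)/(81*k^4 - 144*k^3 + 118*k^2 - 48*k + 9)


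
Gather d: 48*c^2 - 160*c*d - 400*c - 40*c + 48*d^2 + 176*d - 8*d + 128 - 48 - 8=48*c^2 - 440*c + 48*d^2 + d*(168 - 160*c) + 72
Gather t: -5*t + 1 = 1 - 5*t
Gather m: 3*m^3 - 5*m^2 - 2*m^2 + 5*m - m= 3*m^3 - 7*m^2 + 4*m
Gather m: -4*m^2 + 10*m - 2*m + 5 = -4*m^2 + 8*m + 5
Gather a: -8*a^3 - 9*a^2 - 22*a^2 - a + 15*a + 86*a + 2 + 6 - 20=-8*a^3 - 31*a^2 + 100*a - 12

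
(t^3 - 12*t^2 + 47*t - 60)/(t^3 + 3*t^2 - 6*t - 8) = (t^3 - 12*t^2 + 47*t - 60)/(t^3 + 3*t^2 - 6*t - 8)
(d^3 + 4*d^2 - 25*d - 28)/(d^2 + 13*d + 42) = (d^2 - 3*d - 4)/(d + 6)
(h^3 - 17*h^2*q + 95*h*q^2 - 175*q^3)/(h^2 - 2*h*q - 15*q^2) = (h^2 - 12*h*q + 35*q^2)/(h + 3*q)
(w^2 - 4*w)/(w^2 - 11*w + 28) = w/(w - 7)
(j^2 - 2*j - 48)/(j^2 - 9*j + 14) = (j^2 - 2*j - 48)/(j^2 - 9*j + 14)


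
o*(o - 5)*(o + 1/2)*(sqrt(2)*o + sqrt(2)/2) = sqrt(2)*o^4 - 4*sqrt(2)*o^3 - 19*sqrt(2)*o^2/4 - 5*sqrt(2)*o/4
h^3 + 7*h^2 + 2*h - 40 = (h - 2)*(h + 4)*(h + 5)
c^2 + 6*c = c*(c + 6)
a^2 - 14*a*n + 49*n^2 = (a - 7*n)^2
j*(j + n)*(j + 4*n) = j^3 + 5*j^2*n + 4*j*n^2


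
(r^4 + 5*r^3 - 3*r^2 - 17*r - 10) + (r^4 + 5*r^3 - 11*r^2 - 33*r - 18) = 2*r^4 + 10*r^3 - 14*r^2 - 50*r - 28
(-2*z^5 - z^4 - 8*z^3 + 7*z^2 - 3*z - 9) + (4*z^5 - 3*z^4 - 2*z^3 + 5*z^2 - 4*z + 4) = 2*z^5 - 4*z^4 - 10*z^3 + 12*z^2 - 7*z - 5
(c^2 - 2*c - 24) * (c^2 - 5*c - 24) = c^4 - 7*c^3 - 38*c^2 + 168*c + 576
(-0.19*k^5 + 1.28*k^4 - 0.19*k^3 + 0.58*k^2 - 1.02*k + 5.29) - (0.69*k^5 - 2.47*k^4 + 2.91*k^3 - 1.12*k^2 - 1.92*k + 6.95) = -0.88*k^5 + 3.75*k^4 - 3.1*k^3 + 1.7*k^2 + 0.9*k - 1.66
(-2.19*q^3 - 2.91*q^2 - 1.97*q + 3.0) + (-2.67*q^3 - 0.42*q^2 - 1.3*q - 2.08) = -4.86*q^3 - 3.33*q^2 - 3.27*q + 0.92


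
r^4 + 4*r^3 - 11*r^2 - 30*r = r*(r - 3)*(r + 2)*(r + 5)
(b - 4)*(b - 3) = b^2 - 7*b + 12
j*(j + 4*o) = j^2 + 4*j*o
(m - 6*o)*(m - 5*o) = m^2 - 11*m*o + 30*o^2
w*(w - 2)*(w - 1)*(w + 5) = w^4 + 2*w^3 - 13*w^2 + 10*w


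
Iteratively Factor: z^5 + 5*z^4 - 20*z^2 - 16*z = (z + 1)*(z^4 + 4*z^3 - 4*z^2 - 16*z) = (z + 1)*(z + 2)*(z^3 + 2*z^2 - 8*z) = (z + 1)*(z + 2)*(z + 4)*(z^2 - 2*z) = (z - 2)*(z + 1)*(z + 2)*(z + 4)*(z)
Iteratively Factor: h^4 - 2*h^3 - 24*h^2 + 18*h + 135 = (h + 3)*(h^3 - 5*h^2 - 9*h + 45) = (h + 3)^2*(h^2 - 8*h + 15) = (h - 5)*(h + 3)^2*(h - 3)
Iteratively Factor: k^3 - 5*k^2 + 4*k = (k - 1)*(k^2 - 4*k) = (k - 4)*(k - 1)*(k)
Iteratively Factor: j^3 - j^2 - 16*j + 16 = (j + 4)*(j^2 - 5*j + 4) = (j - 4)*(j + 4)*(j - 1)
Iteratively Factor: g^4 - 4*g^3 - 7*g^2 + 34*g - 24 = (g - 1)*(g^3 - 3*g^2 - 10*g + 24) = (g - 2)*(g - 1)*(g^2 - g - 12) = (g - 4)*(g - 2)*(g - 1)*(g + 3)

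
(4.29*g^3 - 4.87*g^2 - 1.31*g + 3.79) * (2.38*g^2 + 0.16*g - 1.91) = 10.2102*g^5 - 10.9042*g^4 - 12.0909*g^3 + 18.1123*g^2 + 3.1085*g - 7.2389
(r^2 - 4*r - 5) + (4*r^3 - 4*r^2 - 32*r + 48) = 4*r^3 - 3*r^2 - 36*r + 43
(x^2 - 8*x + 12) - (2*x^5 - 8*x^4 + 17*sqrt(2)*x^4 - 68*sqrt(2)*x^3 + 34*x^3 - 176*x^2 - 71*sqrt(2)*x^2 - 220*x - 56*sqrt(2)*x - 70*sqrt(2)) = -2*x^5 - 17*sqrt(2)*x^4 + 8*x^4 - 34*x^3 + 68*sqrt(2)*x^3 + 71*sqrt(2)*x^2 + 177*x^2 + 56*sqrt(2)*x + 212*x + 12 + 70*sqrt(2)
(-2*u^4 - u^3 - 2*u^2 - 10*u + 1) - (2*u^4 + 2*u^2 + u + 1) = -4*u^4 - u^3 - 4*u^2 - 11*u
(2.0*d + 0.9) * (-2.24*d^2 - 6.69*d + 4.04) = -4.48*d^3 - 15.396*d^2 + 2.059*d + 3.636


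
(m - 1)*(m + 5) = m^2 + 4*m - 5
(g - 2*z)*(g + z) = g^2 - g*z - 2*z^2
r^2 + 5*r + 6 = (r + 2)*(r + 3)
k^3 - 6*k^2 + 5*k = k*(k - 5)*(k - 1)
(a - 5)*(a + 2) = a^2 - 3*a - 10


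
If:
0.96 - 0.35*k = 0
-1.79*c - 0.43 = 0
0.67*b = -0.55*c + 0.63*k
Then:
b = 2.78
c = -0.24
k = 2.74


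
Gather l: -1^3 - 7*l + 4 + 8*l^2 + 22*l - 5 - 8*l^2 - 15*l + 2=0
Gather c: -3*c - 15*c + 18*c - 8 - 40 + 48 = 0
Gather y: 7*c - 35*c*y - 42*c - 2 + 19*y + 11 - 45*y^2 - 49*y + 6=-35*c - 45*y^2 + y*(-35*c - 30) + 15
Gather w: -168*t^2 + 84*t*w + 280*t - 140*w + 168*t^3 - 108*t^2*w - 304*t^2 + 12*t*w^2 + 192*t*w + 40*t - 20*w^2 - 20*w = 168*t^3 - 472*t^2 + 320*t + w^2*(12*t - 20) + w*(-108*t^2 + 276*t - 160)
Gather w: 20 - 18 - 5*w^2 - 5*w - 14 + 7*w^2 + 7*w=2*w^2 + 2*w - 12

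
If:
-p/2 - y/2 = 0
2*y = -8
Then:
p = 4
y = -4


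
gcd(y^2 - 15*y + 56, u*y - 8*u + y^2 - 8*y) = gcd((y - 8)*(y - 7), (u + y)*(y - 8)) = y - 8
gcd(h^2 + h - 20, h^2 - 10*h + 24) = h - 4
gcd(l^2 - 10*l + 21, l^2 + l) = 1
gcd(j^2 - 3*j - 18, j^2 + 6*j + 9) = j + 3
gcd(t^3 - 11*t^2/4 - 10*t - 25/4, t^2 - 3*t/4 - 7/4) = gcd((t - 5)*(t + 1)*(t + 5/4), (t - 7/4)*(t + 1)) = t + 1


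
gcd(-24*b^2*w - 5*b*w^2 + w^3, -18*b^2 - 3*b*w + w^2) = 3*b + w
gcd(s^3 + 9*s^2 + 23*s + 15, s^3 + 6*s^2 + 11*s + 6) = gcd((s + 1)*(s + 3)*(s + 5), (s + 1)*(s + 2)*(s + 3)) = s^2 + 4*s + 3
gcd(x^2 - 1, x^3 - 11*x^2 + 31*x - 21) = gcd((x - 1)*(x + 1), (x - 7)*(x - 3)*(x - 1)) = x - 1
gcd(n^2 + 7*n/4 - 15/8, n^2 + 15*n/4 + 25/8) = n + 5/2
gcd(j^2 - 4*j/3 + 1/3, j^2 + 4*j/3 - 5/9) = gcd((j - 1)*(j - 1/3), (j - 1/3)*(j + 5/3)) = j - 1/3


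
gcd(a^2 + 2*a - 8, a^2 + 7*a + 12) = a + 4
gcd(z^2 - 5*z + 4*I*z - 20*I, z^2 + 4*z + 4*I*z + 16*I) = z + 4*I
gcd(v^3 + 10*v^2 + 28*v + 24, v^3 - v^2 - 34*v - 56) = v + 2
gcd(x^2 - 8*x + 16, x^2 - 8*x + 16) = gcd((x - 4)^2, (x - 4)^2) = x^2 - 8*x + 16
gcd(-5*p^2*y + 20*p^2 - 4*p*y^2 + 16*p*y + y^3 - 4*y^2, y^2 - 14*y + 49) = 1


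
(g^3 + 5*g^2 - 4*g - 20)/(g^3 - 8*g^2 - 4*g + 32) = (g + 5)/(g - 8)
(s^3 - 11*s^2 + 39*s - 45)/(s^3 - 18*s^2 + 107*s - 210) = (s^2 - 6*s + 9)/(s^2 - 13*s + 42)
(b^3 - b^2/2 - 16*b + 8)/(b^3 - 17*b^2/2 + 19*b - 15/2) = (b^2 - 16)/(b^2 - 8*b + 15)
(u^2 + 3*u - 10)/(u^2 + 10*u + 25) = (u - 2)/(u + 5)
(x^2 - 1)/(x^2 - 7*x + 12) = (x^2 - 1)/(x^2 - 7*x + 12)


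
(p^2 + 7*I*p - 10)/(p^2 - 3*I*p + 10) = (p + 5*I)/(p - 5*I)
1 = 1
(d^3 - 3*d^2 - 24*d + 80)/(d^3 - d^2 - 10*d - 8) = (d^2 + d - 20)/(d^2 + 3*d + 2)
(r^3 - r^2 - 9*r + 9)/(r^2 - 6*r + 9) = (r^2 + 2*r - 3)/(r - 3)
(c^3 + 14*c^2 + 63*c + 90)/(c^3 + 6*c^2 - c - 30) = (c + 6)/(c - 2)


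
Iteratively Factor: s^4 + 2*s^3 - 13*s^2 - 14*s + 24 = (s + 2)*(s^3 - 13*s + 12) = (s + 2)*(s + 4)*(s^2 - 4*s + 3) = (s - 3)*(s + 2)*(s + 4)*(s - 1)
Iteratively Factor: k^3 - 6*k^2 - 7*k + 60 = (k - 4)*(k^2 - 2*k - 15) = (k - 4)*(k + 3)*(k - 5)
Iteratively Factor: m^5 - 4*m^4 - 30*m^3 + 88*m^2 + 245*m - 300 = (m + 3)*(m^4 - 7*m^3 - 9*m^2 + 115*m - 100) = (m - 5)*(m + 3)*(m^3 - 2*m^2 - 19*m + 20) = (m - 5)*(m - 1)*(m + 3)*(m^2 - m - 20) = (m - 5)^2*(m - 1)*(m + 3)*(m + 4)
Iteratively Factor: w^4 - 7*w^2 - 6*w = (w + 2)*(w^3 - 2*w^2 - 3*w) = (w + 1)*(w + 2)*(w^2 - 3*w) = w*(w + 1)*(w + 2)*(w - 3)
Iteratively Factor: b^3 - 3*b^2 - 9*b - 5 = (b - 5)*(b^2 + 2*b + 1) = (b - 5)*(b + 1)*(b + 1)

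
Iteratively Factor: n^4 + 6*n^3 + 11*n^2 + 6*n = (n + 2)*(n^3 + 4*n^2 + 3*n) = (n + 2)*(n + 3)*(n^2 + n) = (n + 1)*(n + 2)*(n + 3)*(n)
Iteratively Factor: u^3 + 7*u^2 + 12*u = (u + 4)*(u^2 + 3*u) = (u + 3)*(u + 4)*(u)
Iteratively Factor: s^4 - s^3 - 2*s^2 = (s + 1)*(s^3 - 2*s^2) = s*(s + 1)*(s^2 - 2*s) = s^2*(s + 1)*(s - 2)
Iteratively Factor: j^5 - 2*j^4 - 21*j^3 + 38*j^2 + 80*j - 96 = (j + 2)*(j^4 - 4*j^3 - 13*j^2 + 64*j - 48) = (j - 1)*(j + 2)*(j^3 - 3*j^2 - 16*j + 48) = (j - 3)*(j - 1)*(j + 2)*(j^2 - 16) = (j - 3)*(j - 1)*(j + 2)*(j + 4)*(j - 4)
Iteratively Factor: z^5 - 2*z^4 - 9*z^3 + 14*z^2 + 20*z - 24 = (z + 2)*(z^4 - 4*z^3 - z^2 + 16*z - 12) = (z + 2)^2*(z^3 - 6*z^2 + 11*z - 6) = (z - 3)*(z + 2)^2*(z^2 - 3*z + 2) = (z - 3)*(z - 2)*(z + 2)^2*(z - 1)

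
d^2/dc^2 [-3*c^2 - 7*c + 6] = -6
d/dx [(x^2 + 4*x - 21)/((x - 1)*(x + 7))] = 2/(x^2 - 2*x + 1)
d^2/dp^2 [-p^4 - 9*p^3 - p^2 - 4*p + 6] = -12*p^2 - 54*p - 2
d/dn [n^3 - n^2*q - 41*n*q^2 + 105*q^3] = 3*n^2 - 2*n*q - 41*q^2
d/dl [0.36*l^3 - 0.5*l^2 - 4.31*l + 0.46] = 1.08*l^2 - 1.0*l - 4.31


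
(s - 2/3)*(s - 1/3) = s^2 - s + 2/9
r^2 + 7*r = r*(r + 7)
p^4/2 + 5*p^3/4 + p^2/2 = p^2*(p/2 + 1)*(p + 1/2)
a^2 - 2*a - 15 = (a - 5)*(a + 3)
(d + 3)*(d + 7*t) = d^2 + 7*d*t + 3*d + 21*t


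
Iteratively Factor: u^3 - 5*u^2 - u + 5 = (u + 1)*(u^2 - 6*u + 5) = (u - 1)*(u + 1)*(u - 5)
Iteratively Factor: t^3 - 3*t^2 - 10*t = (t + 2)*(t^2 - 5*t) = t*(t + 2)*(t - 5)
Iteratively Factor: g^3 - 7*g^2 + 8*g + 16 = (g + 1)*(g^2 - 8*g + 16) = (g - 4)*(g + 1)*(g - 4)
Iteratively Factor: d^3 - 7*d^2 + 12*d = (d)*(d^2 - 7*d + 12) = d*(d - 4)*(d - 3)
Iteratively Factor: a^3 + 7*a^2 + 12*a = (a + 3)*(a^2 + 4*a) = a*(a + 3)*(a + 4)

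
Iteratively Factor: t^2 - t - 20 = (t - 5)*(t + 4)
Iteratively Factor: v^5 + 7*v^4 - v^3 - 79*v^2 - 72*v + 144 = (v + 4)*(v^4 + 3*v^3 - 13*v^2 - 27*v + 36) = (v - 1)*(v + 4)*(v^3 + 4*v^2 - 9*v - 36) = (v - 3)*(v - 1)*(v + 4)*(v^2 + 7*v + 12) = (v - 3)*(v - 1)*(v + 4)^2*(v + 3)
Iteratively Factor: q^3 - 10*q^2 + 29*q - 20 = (q - 4)*(q^2 - 6*q + 5) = (q - 4)*(q - 1)*(q - 5)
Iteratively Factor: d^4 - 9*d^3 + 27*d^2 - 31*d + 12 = (d - 1)*(d^3 - 8*d^2 + 19*d - 12) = (d - 1)^2*(d^2 - 7*d + 12) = (d - 4)*(d - 1)^2*(d - 3)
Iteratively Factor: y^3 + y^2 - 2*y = (y + 2)*(y^2 - y) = (y - 1)*(y + 2)*(y)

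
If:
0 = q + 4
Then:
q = -4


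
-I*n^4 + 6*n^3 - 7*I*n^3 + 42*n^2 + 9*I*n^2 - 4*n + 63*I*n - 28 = (n + 7)*(n + I)*(n + 4*I)*(-I*n + 1)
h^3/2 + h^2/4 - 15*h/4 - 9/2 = (h/2 + 1)*(h - 3)*(h + 3/2)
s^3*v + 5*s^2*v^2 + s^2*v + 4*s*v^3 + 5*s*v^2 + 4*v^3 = (s + v)*(s + 4*v)*(s*v + v)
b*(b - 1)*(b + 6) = b^3 + 5*b^2 - 6*b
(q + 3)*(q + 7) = q^2 + 10*q + 21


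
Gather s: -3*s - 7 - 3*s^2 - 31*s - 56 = -3*s^2 - 34*s - 63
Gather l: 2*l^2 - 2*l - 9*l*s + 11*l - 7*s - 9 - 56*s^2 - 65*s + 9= 2*l^2 + l*(9 - 9*s) - 56*s^2 - 72*s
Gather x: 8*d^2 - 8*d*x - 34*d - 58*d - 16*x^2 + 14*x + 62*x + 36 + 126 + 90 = 8*d^2 - 92*d - 16*x^2 + x*(76 - 8*d) + 252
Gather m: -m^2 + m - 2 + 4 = -m^2 + m + 2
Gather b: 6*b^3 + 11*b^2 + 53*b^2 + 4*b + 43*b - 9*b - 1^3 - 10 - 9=6*b^3 + 64*b^2 + 38*b - 20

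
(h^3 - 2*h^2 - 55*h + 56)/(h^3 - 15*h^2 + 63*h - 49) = (h^2 - h - 56)/(h^2 - 14*h + 49)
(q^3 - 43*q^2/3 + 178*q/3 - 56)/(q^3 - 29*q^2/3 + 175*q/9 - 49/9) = 3*(3*q^2 - 22*q + 24)/(9*q^2 - 24*q + 7)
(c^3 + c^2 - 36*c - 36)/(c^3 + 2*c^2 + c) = (c^2 - 36)/(c*(c + 1))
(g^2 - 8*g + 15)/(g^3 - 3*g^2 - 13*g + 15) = (g - 3)/(g^2 + 2*g - 3)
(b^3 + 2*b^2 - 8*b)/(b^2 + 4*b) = b - 2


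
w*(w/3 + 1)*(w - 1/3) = w^3/3 + 8*w^2/9 - w/3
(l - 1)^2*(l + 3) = l^3 + l^2 - 5*l + 3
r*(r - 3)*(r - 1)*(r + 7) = r^4 + 3*r^3 - 25*r^2 + 21*r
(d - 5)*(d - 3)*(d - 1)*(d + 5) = d^4 - 4*d^3 - 22*d^2 + 100*d - 75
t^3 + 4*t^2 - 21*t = t*(t - 3)*(t + 7)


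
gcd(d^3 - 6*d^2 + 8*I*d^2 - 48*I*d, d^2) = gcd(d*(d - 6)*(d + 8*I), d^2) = d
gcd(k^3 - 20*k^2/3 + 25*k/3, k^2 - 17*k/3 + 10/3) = k - 5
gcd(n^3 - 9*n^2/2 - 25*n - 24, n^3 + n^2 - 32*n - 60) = n + 2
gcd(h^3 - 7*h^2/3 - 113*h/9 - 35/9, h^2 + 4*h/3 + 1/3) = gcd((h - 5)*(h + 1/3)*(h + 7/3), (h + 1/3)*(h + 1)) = h + 1/3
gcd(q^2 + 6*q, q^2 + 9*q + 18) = q + 6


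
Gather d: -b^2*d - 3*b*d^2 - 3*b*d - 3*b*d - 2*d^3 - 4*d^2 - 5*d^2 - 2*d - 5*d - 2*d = -2*d^3 + d^2*(-3*b - 9) + d*(-b^2 - 6*b - 9)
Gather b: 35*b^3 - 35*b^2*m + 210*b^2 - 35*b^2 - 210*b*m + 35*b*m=35*b^3 + b^2*(175 - 35*m) - 175*b*m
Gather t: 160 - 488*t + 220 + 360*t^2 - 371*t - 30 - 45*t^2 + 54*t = 315*t^2 - 805*t + 350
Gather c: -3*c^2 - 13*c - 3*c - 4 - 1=-3*c^2 - 16*c - 5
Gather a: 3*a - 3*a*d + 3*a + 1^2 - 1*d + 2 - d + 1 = a*(6 - 3*d) - 2*d + 4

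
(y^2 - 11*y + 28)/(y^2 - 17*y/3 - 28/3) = 3*(y - 4)/(3*y + 4)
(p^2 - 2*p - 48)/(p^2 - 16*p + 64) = (p + 6)/(p - 8)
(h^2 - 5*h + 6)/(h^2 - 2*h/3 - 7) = 3*(h - 2)/(3*h + 7)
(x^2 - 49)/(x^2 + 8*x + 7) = (x - 7)/(x + 1)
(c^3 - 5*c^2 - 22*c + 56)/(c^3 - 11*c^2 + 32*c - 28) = (c + 4)/(c - 2)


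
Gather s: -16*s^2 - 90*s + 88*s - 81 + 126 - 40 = -16*s^2 - 2*s + 5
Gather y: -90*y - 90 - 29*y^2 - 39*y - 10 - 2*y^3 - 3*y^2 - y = -2*y^3 - 32*y^2 - 130*y - 100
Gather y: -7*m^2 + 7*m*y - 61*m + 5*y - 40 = -7*m^2 - 61*m + y*(7*m + 5) - 40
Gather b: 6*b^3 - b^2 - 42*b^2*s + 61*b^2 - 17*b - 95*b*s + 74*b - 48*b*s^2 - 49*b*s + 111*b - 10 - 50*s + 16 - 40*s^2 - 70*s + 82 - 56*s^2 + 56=6*b^3 + b^2*(60 - 42*s) + b*(-48*s^2 - 144*s + 168) - 96*s^2 - 120*s + 144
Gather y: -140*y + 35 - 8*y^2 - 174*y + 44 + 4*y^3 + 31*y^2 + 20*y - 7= 4*y^3 + 23*y^2 - 294*y + 72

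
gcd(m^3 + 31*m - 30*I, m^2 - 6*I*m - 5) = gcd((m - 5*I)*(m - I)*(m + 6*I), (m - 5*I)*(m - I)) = m^2 - 6*I*m - 5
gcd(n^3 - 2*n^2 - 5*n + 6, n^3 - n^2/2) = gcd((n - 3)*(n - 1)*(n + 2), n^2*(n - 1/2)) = 1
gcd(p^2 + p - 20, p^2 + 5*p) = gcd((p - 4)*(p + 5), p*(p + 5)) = p + 5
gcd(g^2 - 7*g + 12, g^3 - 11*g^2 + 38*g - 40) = g - 4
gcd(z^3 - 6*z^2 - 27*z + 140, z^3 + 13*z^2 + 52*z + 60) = z + 5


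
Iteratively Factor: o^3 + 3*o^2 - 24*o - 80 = (o + 4)*(o^2 - o - 20) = (o - 5)*(o + 4)*(o + 4)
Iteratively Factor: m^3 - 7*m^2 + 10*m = (m - 2)*(m^2 - 5*m) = m*(m - 2)*(m - 5)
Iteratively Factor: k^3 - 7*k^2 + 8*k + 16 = (k - 4)*(k^2 - 3*k - 4) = (k - 4)^2*(k + 1)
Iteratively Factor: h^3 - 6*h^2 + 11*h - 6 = (h - 3)*(h^2 - 3*h + 2) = (h - 3)*(h - 1)*(h - 2)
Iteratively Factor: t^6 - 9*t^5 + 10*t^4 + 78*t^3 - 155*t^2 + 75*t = (t)*(t^5 - 9*t^4 + 10*t^3 + 78*t^2 - 155*t + 75) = t*(t - 5)*(t^4 - 4*t^3 - 10*t^2 + 28*t - 15) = t*(t - 5)*(t - 1)*(t^3 - 3*t^2 - 13*t + 15) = t*(t - 5)*(t - 1)^2*(t^2 - 2*t - 15) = t*(t - 5)^2*(t - 1)^2*(t + 3)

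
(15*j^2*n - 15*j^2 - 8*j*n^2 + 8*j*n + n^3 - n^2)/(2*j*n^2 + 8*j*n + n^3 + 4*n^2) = (15*j^2*n - 15*j^2 - 8*j*n^2 + 8*j*n + n^3 - n^2)/(n*(2*j*n + 8*j + n^2 + 4*n))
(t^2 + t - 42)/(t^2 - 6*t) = (t + 7)/t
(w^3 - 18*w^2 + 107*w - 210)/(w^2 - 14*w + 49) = (w^2 - 11*w + 30)/(w - 7)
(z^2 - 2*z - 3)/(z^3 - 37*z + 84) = (z + 1)/(z^2 + 3*z - 28)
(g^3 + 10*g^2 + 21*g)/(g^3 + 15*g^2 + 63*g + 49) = g*(g + 3)/(g^2 + 8*g + 7)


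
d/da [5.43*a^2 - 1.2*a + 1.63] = 10.86*a - 1.2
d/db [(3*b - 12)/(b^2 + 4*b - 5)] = 3*(b^2 + 4*b - 2*(b - 4)*(b + 2) - 5)/(b^2 + 4*b - 5)^2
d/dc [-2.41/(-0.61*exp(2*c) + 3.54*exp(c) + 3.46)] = (8.5314 - 2.9402*exp(c))*exp(c)/(-0.61*exp(2*c) + 3.54*exp(c) + 3.46)^2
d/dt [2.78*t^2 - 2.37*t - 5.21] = 5.56*t - 2.37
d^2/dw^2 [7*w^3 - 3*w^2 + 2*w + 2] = 42*w - 6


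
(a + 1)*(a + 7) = a^2 + 8*a + 7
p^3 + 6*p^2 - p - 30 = (p - 2)*(p + 3)*(p + 5)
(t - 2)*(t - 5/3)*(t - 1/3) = t^3 - 4*t^2 + 41*t/9 - 10/9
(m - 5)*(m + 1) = m^2 - 4*m - 5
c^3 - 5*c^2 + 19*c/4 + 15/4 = (c - 3)*(c - 5/2)*(c + 1/2)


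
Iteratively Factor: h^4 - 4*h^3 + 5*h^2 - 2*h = (h - 1)*(h^3 - 3*h^2 + 2*h) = h*(h - 1)*(h^2 - 3*h + 2) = h*(h - 2)*(h - 1)*(h - 1)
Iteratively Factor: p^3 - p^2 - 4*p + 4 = (p - 2)*(p^2 + p - 2) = (p - 2)*(p - 1)*(p + 2)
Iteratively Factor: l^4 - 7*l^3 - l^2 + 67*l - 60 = (l + 3)*(l^3 - 10*l^2 + 29*l - 20) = (l - 5)*(l + 3)*(l^2 - 5*l + 4) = (l - 5)*(l - 4)*(l + 3)*(l - 1)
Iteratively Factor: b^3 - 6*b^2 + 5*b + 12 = (b - 4)*(b^2 - 2*b - 3) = (b - 4)*(b + 1)*(b - 3)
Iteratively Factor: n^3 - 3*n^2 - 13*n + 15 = (n + 3)*(n^2 - 6*n + 5) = (n - 5)*(n + 3)*(n - 1)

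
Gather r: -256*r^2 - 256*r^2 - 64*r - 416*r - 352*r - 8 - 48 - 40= -512*r^2 - 832*r - 96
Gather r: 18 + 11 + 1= 30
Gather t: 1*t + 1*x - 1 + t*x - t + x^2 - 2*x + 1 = t*x + x^2 - x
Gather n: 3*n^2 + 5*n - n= 3*n^2 + 4*n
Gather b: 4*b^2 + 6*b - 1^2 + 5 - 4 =4*b^2 + 6*b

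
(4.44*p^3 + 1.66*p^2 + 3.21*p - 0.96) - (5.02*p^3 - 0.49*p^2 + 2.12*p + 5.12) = -0.579999999999999*p^3 + 2.15*p^2 + 1.09*p - 6.08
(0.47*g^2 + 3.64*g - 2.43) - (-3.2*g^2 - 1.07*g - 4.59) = 3.67*g^2 + 4.71*g + 2.16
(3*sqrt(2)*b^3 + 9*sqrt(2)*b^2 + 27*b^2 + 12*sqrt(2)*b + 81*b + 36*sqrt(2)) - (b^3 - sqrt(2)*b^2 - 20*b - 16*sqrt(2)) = -b^3 + 3*sqrt(2)*b^3 + 10*sqrt(2)*b^2 + 27*b^2 + 12*sqrt(2)*b + 101*b + 52*sqrt(2)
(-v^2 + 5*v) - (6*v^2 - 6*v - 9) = -7*v^2 + 11*v + 9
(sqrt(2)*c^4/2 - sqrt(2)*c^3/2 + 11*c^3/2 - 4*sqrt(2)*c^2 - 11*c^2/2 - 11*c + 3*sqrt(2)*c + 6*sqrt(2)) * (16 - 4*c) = -2*sqrt(2)*c^5 - 22*c^4 + 10*sqrt(2)*c^4 + 8*sqrt(2)*c^3 + 110*c^3 - 76*sqrt(2)*c^2 - 44*c^2 - 176*c + 24*sqrt(2)*c + 96*sqrt(2)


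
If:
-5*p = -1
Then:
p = 1/5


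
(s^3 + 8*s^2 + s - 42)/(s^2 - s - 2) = (s^2 + 10*s + 21)/(s + 1)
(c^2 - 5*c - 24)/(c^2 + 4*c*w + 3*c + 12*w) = (c - 8)/(c + 4*w)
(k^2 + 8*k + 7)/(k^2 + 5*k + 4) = (k + 7)/(k + 4)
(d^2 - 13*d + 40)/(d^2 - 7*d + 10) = (d - 8)/(d - 2)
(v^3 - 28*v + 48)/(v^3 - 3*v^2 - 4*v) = (v^2 + 4*v - 12)/(v*(v + 1))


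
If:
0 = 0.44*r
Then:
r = 0.00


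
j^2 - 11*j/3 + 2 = (j - 3)*(j - 2/3)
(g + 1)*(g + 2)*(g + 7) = g^3 + 10*g^2 + 23*g + 14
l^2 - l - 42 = (l - 7)*(l + 6)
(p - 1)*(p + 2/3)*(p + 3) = p^3 + 8*p^2/3 - 5*p/3 - 2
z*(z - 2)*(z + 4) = z^3 + 2*z^2 - 8*z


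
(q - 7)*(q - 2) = q^2 - 9*q + 14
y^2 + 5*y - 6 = (y - 1)*(y + 6)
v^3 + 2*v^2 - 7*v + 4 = (v - 1)^2*(v + 4)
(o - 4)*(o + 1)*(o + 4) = o^3 + o^2 - 16*o - 16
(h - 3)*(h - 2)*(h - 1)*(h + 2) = h^4 - 4*h^3 - h^2 + 16*h - 12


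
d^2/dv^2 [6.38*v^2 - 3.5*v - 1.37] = 12.7600000000000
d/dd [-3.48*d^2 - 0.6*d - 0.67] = -6.96*d - 0.6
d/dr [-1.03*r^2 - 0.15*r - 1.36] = -2.06*r - 0.15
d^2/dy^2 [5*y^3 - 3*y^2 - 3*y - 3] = 30*y - 6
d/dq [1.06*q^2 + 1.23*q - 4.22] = 2.12*q + 1.23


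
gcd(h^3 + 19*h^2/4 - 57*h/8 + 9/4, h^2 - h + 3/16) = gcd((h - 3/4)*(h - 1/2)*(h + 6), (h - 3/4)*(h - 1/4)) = h - 3/4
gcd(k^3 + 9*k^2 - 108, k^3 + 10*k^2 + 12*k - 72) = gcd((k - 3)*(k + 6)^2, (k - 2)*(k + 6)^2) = k^2 + 12*k + 36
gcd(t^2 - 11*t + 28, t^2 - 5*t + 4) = t - 4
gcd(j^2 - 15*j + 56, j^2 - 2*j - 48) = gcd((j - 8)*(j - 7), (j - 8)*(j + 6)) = j - 8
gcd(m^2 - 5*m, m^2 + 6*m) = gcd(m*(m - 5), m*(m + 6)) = m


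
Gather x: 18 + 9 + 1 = 28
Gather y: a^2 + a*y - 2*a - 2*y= a^2 - 2*a + y*(a - 2)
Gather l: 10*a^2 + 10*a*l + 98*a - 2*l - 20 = 10*a^2 + 98*a + l*(10*a - 2) - 20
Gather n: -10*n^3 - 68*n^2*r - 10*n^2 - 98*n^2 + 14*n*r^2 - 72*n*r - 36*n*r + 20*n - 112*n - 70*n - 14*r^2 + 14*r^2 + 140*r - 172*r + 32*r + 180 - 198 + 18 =-10*n^3 + n^2*(-68*r - 108) + n*(14*r^2 - 108*r - 162)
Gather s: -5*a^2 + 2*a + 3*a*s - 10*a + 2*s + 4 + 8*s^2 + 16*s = -5*a^2 - 8*a + 8*s^2 + s*(3*a + 18) + 4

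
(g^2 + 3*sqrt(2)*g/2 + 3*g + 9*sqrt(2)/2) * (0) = 0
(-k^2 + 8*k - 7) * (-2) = 2*k^2 - 16*k + 14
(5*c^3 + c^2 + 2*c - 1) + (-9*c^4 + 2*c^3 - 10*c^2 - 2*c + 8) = -9*c^4 + 7*c^3 - 9*c^2 + 7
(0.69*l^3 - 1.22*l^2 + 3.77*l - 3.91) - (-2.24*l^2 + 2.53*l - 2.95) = 0.69*l^3 + 1.02*l^2 + 1.24*l - 0.96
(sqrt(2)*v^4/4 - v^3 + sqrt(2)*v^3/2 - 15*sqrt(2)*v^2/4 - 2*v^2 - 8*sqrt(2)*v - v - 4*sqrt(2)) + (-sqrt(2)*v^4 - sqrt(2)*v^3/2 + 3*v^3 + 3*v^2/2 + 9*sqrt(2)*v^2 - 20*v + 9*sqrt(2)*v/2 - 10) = -3*sqrt(2)*v^4/4 + 2*v^3 - v^2/2 + 21*sqrt(2)*v^2/4 - 21*v - 7*sqrt(2)*v/2 - 10 - 4*sqrt(2)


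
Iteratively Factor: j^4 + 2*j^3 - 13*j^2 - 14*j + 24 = (j - 1)*(j^3 + 3*j^2 - 10*j - 24) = (j - 3)*(j - 1)*(j^2 + 6*j + 8) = (j - 3)*(j - 1)*(j + 2)*(j + 4)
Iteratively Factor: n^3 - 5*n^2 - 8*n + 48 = (n + 3)*(n^2 - 8*n + 16) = (n - 4)*(n + 3)*(n - 4)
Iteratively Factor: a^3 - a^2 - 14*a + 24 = (a - 2)*(a^2 + a - 12) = (a - 2)*(a + 4)*(a - 3)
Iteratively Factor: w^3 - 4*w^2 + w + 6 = (w - 2)*(w^2 - 2*w - 3) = (w - 3)*(w - 2)*(w + 1)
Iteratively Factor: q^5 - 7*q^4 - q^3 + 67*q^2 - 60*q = (q)*(q^4 - 7*q^3 - q^2 + 67*q - 60) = q*(q - 5)*(q^3 - 2*q^2 - 11*q + 12) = q*(q - 5)*(q - 4)*(q^2 + 2*q - 3) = q*(q - 5)*(q - 4)*(q + 3)*(q - 1)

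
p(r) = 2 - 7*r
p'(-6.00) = -7.00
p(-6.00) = 44.00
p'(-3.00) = -7.00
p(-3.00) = 23.00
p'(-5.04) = -7.00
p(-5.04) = 37.28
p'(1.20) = -7.00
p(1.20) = -6.40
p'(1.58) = -7.00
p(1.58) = -9.06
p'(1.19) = -7.00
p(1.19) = -6.33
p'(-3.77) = -7.00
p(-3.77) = 28.39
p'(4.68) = -7.00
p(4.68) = -30.76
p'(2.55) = -7.00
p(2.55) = -15.85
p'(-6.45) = -7.00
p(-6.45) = 47.15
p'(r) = -7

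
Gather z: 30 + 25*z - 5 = 25*z + 25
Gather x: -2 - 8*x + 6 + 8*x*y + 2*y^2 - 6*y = x*(8*y - 8) + 2*y^2 - 6*y + 4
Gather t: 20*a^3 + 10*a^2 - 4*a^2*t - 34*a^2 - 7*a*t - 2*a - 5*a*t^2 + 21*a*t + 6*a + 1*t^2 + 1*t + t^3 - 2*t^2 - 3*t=20*a^3 - 24*a^2 + 4*a + t^3 + t^2*(-5*a - 1) + t*(-4*a^2 + 14*a - 2)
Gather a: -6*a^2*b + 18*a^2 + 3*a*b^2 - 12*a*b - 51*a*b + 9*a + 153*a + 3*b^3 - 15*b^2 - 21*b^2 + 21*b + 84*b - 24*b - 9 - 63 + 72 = a^2*(18 - 6*b) + a*(3*b^2 - 63*b + 162) + 3*b^3 - 36*b^2 + 81*b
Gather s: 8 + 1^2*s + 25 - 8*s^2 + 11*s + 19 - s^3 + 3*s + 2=-s^3 - 8*s^2 + 15*s + 54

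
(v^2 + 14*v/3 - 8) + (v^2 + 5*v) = 2*v^2 + 29*v/3 - 8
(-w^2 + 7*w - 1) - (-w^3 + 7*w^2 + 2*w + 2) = w^3 - 8*w^2 + 5*w - 3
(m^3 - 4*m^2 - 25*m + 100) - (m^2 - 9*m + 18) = m^3 - 5*m^2 - 16*m + 82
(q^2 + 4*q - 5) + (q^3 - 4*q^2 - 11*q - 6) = q^3 - 3*q^2 - 7*q - 11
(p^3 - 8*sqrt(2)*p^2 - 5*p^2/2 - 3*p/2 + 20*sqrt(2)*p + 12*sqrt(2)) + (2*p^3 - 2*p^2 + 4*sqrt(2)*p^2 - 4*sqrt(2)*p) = 3*p^3 - 4*sqrt(2)*p^2 - 9*p^2/2 - 3*p/2 + 16*sqrt(2)*p + 12*sqrt(2)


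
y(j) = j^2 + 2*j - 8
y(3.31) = 9.58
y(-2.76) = -5.90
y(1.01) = -4.96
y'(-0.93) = 0.14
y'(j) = 2*j + 2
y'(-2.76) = -3.52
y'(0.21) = 2.42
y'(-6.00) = -10.00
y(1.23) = -4.03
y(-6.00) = 16.00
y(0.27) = -7.39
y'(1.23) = 4.46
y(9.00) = 91.00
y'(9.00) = 20.00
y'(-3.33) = -4.66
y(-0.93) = -9.00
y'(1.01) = 4.02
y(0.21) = -7.54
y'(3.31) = 8.62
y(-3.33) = -3.57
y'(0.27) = 2.54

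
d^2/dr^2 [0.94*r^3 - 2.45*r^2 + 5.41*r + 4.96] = 5.64*r - 4.9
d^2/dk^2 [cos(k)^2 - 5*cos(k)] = 5*cos(k) - 2*cos(2*k)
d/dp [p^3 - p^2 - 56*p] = 3*p^2 - 2*p - 56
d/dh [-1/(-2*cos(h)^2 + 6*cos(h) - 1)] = 2*(2*cos(h) - 3)*sin(h)/(-6*cos(h) + cos(2*h) + 2)^2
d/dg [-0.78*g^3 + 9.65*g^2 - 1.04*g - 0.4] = -2.34*g^2 + 19.3*g - 1.04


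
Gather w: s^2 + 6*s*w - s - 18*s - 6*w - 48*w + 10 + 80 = s^2 - 19*s + w*(6*s - 54) + 90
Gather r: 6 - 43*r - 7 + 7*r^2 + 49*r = 7*r^2 + 6*r - 1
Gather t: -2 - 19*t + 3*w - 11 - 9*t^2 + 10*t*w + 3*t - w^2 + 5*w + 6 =-9*t^2 + t*(10*w - 16) - w^2 + 8*w - 7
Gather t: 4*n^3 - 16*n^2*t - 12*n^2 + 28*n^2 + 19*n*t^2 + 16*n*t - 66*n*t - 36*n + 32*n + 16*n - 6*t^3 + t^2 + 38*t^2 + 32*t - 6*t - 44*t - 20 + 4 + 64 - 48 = 4*n^3 + 16*n^2 + 12*n - 6*t^3 + t^2*(19*n + 39) + t*(-16*n^2 - 50*n - 18)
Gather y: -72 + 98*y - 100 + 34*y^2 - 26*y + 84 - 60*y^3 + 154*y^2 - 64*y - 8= -60*y^3 + 188*y^2 + 8*y - 96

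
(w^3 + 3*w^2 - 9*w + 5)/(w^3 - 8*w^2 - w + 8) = (w^2 + 4*w - 5)/(w^2 - 7*w - 8)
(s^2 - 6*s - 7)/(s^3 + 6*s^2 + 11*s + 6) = (s - 7)/(s^2 + 5*s + 6)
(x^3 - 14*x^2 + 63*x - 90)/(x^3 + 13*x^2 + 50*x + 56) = (x^3 - 14*x^2 + 63*x - 90)/(x^3 + 13*x^2 + 50*x + 56)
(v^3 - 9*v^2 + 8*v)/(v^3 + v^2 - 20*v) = (v^2 - 9*v + 8)/(v^2 + v - 20)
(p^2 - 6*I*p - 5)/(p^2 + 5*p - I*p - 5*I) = (p - 5*I)/(p + 5)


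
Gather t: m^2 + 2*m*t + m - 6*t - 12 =m^2 + m + t*(2*m - 6) - 12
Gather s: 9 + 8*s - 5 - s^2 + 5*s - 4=-s^2 + 13*s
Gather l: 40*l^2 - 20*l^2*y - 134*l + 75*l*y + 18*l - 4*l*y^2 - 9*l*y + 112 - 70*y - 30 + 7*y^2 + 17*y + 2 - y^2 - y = l^2*(40 - 20*y) + l*(-4*y^2 + 66*y - 116) + 6*y^2 - 54*y + 84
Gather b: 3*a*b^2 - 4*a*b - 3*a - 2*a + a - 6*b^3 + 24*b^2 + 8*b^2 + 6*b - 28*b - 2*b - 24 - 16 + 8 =-4*a - 6*b^3 + b^2*(3*a + 32) + b*(-4*a - 24) - 32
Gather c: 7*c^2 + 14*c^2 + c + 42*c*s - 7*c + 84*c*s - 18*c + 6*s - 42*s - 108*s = 21*c^2 + c*(126*s - 24) - 144*s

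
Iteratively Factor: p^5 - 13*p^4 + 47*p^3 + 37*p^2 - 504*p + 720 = (p - 5)*(p^4 - 8*p^3 + 7*p^2 + 72*p - 144) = (p - 5)*(p - 4)*(p^3 - 4*p^2 - 9*p + 36) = (p - 5)*(p - 4)*(p - 3)*(p^2 - p - 12) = (p - 5)*(p - 4)*(p - 3)*(p + 3)*(p - 4)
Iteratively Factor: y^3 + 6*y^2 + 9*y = (y)*(y^2 + 6*y + 9) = y*(y + 3)*(y + 3)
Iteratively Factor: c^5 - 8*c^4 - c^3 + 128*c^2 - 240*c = (c - 4)*(c^4 - 4*c^3 - 17*c^2 + 60*c) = (c - 4)*(c + 4)*(c^3 - 8*c^2 + 15*c) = (c - 5)*(c - 4)*(c + 4)*(c^2 - 3*c) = c*(c - 5)*(c - 4)*(c + 4)*(c - 3)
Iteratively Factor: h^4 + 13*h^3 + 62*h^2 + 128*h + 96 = (h + 3)*(h^3 + 10*h^2 + 32*h + 32) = (h + 3)*(h + 4)*(h^2 + 6*h + 8) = (h + 3)*(h + 4)^2*(h + 2)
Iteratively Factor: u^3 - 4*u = (u)*(u^2 - 4) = u*(u + 2)*(u - 2)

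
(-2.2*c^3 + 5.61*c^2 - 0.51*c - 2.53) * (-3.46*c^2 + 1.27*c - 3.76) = 7.612*c^5 - 22.2046*c^4 + 17.1613*c^3 - 12.9875*c^2 - 1.2955*c + 9.5128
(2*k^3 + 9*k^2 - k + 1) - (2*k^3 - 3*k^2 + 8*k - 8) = 12*k^2 - 9*k + 9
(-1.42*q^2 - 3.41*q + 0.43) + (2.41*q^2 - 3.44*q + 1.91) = 0.99*q^2 - 6.85*q + 2.34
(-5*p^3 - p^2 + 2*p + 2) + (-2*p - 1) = -5*p^3 - p^2 + 1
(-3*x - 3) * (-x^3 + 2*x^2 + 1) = 3*x^4 - 3*x^3 - 6*x^2 - 3*x - 3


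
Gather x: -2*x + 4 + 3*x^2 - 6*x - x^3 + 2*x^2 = -x^3 + 5*x^2 - 8*x + 4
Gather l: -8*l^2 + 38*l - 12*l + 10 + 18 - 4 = -8*l^2 + 26*l + 24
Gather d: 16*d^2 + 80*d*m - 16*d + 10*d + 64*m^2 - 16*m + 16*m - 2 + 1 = 16*d^2 + d*(80*m - 6) + 64*m^2 - 1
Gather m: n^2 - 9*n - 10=n^2 - 9*n - 10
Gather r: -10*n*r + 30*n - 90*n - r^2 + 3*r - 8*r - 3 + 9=-60*n - r^2 + r*(-10*n - 5) + 6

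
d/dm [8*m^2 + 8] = 16*m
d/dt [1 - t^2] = -2*t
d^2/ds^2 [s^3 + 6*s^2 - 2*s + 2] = 6*s + 12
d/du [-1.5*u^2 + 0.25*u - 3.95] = 0.25 - 3.0*u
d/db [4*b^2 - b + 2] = 8*b - 1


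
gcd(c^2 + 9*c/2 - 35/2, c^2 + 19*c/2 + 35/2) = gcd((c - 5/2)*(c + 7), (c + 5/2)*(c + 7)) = c + 7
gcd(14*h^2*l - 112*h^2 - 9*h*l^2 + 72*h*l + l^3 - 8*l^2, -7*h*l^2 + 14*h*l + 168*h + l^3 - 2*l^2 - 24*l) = 7*h - l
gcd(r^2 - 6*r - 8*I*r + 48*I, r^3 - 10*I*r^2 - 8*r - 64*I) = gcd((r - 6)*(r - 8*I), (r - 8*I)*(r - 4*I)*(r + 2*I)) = r - 8*I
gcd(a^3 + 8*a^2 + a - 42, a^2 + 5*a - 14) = a^2 + 5*a - 14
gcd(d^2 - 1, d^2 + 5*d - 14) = 1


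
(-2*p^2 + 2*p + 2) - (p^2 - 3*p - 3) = -3*p^2 + 5*p + 5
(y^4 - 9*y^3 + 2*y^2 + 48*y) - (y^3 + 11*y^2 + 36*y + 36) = y^4 - 10*y^3 - 9*y^2 + 12*y - 36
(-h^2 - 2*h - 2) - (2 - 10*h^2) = 9*h^2 - 2*h - 4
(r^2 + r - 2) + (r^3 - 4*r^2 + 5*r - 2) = r^3 - 3*r^2 + 6*r - 4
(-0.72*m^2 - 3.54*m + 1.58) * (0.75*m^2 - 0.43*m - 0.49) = -0.54*m^4 - 2.3454*m^3 + 3.06*m^2 + 1.0552*m - 0.7742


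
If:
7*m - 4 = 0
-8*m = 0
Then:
No Solution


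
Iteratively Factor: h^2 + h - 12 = (h - 3)*(h + 4)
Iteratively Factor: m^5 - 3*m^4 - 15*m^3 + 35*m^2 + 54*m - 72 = (m - 1)*(m^4 - 2*m^3 - 17*m^2 + 18*m + 72) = (m - 1)*(m + 2)*(m^3 - 4*m^2 - 9*m + 36) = (m - 4)*(m - 1)*(m + 2)*(m^2 - 9) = (m - 4)*(m - 3)*(m - 1)*(m + 2)*(m + 3)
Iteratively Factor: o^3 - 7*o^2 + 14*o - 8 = (o - 2)*(o^2 - 5*o + 4) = (o - 2)*(o - 1)*(o - 4)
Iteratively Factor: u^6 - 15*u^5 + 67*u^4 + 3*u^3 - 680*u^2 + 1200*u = (u - 4)*(u^5 - 11*u^4 + 23*u^3 + 95*u^2 - 300*u) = (u - 4)^2*(u^4 - 7*u^3 - 5*u^2 + 75*u) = (u - 5)*(u - 4)^2*(u^3 - 2*u^2 - 15*u) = u*(u - 5)*(u - 4)^2*(u^2 - 2*u - 15) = u*(u - 5)*(u - 4)^2*(u + 3)*(u - 5)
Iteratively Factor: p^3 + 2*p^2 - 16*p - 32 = (p + 2)*(p^2 - 16) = (p + 2)*(p + 4)*(p - 4)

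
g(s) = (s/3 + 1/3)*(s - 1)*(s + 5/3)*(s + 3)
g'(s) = (s/3 + 1/3)*(s - 1)*(s + 5/3) + (s/3 + 1/3)*(s - 1)*(s + 3) + (s/3 + 1/3)*(s + 5/3)*(s + 3) + (s - 1)*(s + 5/3)*(s + 3)/3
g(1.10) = 0.79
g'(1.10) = 8.80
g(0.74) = -1.36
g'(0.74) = 3.51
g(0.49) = -1.91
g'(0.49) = 1.03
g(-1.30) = 0.14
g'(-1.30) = -0.06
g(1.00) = 0.00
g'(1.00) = 7.11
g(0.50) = -1.90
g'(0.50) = 1.11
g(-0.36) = -1.00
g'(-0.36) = -1.97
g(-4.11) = 14.37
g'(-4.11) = -26.25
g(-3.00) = 0.00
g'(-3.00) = -3.56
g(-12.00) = 4433.00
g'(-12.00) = -1665.56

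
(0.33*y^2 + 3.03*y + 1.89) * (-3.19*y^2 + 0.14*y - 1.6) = -1.0527*y^4 - 9.6195*y^3 - 6.1329*y^2 - 4.5834*y - 3.024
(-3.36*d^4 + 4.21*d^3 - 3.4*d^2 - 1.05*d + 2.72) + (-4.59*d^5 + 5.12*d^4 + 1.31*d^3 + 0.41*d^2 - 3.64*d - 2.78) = -4.59*d^5 + 1.76*d^4 + 5.52*d^3 - 2.99*d^2 - 4.69*d - 0.0599999999999996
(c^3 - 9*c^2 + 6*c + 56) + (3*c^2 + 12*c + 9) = c^3 - 6*c^2 + 18*c + 65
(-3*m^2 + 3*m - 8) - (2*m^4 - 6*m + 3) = -2*m^4 - 3*m^2 + 9*m - 11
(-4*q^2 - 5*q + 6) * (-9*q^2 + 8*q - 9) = 36*q^4 + 13*q^3 - 58*q^2 + 93*q - 54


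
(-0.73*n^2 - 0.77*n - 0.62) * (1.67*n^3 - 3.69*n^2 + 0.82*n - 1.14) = -1.2191*n^5 + 1.4078*n^4 + 1.2073*n^3 + 2.4886*n^2 + 0.3694*n + 0.7068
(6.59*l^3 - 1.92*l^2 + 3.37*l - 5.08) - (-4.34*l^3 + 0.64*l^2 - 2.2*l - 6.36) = 10.93*l^3 - 2.56*l^2 + 5.57*l + 1.28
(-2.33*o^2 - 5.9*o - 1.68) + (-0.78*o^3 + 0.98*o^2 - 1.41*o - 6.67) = -0.78*o^3 - 1.35*o^2 - 7.31*o - 8.35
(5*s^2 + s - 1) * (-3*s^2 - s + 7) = -15*s^4 - 8*s^3 + 37*s^2 + 8*s - 7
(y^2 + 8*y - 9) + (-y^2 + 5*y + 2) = 13*y - 7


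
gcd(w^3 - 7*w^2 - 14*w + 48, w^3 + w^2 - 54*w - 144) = w^2 - 5*w - 24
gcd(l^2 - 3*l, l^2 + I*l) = l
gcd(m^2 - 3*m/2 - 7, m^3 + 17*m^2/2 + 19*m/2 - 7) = m + 2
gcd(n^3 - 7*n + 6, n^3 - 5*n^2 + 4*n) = n - 1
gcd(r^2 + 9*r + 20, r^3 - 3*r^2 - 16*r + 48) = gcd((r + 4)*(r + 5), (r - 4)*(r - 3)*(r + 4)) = r + 4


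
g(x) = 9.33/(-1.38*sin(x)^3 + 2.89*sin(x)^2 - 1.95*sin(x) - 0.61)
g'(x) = 9.33*(4.14*sin(x)^2*cos(x) - 5.78*sin(x)*cos(x) + 1.95*cos(x))/(-1.38*sin(x)^3 + 2.89*sin(x)^2 - 1.95*sin(x) - 0.61)^2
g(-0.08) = -21.45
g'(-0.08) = 119.84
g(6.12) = -44.22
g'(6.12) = 619.97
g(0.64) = -8.99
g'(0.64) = -0.18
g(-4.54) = -8.92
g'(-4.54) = -0.40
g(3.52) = 16.24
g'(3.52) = -122.18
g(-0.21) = -142.63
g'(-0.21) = 7111.17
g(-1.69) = 1.69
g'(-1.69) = -0.43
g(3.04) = -11.97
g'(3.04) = -21.48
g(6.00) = 48.95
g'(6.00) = 958.86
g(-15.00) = 4.13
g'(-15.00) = -10.35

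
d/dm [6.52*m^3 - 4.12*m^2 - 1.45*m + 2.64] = 19.56*m^2 - 8.24*m - 1.45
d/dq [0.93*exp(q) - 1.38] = 0.93*exp(q)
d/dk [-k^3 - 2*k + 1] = -3*k^2 - 2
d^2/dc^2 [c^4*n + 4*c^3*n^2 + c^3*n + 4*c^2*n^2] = 2*n*(6*c^2 + 12*c*n + 3*c + 4*n)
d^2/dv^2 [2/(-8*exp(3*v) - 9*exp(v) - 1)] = 18*((8*exp(2*v) + 1)*(8*exp(3*v) + 9*exp(v) + 1) - 2*(8*exp(2*v) + 3)^2*exp(v))*exp(v)/(8*exp(3*v) + 9*exp(v) + 1)^3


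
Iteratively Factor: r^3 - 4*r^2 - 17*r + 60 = (r - 5)*(r^2 + r - 12) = (r - 5)*(r - 3)*(r + 4)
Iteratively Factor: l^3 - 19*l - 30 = (l + 3)*(l^2 - 3*l - 10) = (l - 5)*(l + 3)*(l + 2)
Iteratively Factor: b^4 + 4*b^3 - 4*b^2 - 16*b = (b - 2)*(b^3 + 6*b^2 + 8*b) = (b - 2)*(b + 2)*(b^2 + 4*b) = b*(b - 2)*(b + 2)*(b + 4)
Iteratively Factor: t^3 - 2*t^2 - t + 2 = (t - 1)*(t^2 - t - 2) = (t - 2)*(t - 1)*(t + 1)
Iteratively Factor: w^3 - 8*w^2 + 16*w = (w - 4)*(w^2 - 4*w) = w*(w - 4)*(w - 4)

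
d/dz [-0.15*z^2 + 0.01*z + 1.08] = 0.01 - 0.3*z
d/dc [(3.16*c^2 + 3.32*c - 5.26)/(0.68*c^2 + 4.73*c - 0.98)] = (12.6892*c^2 + 0.959999999999999*c + 21.6262)/(0.4624*c^4 + 6.4328*c^3 + 21.0401*c^2 - 9.2708*c + 0.9604)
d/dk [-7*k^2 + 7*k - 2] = 7 - 14*k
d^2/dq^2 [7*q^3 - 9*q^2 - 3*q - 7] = 42*q - 18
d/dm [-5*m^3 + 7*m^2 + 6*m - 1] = -15*m^2 + 14*m + 6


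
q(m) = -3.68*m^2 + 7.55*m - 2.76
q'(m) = 7.55 - 7.36*m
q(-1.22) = -17.45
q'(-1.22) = 16.53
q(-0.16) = -4.06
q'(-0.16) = 8.73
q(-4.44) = -108.83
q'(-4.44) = 40.23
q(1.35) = 0.73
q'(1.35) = -2.39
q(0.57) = 0.35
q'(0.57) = 3.35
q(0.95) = 1.09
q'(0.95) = 0.56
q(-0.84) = -11.70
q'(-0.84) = 13.73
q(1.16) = 1.05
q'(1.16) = -0.99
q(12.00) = -442.08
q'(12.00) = -80.77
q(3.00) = -13.23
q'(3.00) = -14.53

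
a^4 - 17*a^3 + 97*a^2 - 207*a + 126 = (a - 7)*(a - 6)*(a - 3)*(a - 1)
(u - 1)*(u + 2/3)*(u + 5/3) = u^3 + 4*u^2/3 - 11*u/9 - 10/9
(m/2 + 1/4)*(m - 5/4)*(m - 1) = m^3/2 - 7*m^2/8 + m/16 + 5/16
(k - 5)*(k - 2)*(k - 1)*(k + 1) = k^4 - 7*k^3 + 9*k^2 + 7*k - 10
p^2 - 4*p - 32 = (p - 8)*(p + 4)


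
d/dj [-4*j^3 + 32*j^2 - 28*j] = -12*j^2 + 64*j - 28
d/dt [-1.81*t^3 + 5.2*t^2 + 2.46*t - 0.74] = -5.43*t^2 + 10.4*t + 2.46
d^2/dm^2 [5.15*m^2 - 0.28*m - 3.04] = 10.3000000000000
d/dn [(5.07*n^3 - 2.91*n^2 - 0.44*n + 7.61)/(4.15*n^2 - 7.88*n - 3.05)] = (21.0405*n^4 - 79.9032*n^3 - 21.6337*n^2 - 45.412*n + 61.3088)/(17.2225*n^4 - 65.404*n^3 + 36.7794*n^2 + 48.068*n + 9.3025)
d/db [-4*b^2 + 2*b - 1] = 2 - 8*b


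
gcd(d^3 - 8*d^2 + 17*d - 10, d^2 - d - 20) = d - 5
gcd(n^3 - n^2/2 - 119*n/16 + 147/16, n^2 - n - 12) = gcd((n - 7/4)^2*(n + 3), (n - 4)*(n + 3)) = n + 3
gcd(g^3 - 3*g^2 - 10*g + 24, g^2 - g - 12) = g^2 - g - 12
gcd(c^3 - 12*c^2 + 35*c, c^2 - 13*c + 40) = c - 5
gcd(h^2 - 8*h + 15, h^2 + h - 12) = h - 3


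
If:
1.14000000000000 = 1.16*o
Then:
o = 0.98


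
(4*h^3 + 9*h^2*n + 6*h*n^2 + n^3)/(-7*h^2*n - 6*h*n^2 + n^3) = (-4*h^2 - 5*h*n - n^2)/(n*(7*h - n))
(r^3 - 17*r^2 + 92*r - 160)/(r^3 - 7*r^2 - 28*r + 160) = (r - 5)/(r + 5)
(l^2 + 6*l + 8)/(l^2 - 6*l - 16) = (l + 4)/(l - 8)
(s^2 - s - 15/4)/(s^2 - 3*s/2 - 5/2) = (s + 3/2)/(s + 1)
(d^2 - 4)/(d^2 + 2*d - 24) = (d^2 - 4)/(d^2 + 2*d - 24)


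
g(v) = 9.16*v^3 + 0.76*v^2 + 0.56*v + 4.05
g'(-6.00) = 980.72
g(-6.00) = -1950.51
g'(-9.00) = 2212.76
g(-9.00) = -6617.07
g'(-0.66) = 11.53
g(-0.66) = 1.38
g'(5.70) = 902.05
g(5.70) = 1728.30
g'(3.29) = 303.01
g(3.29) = 340.32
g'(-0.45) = 5.44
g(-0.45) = 3.12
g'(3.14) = 276.27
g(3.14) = 296.89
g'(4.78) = 635.70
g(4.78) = 1024.50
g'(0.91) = 24.70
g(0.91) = 12.09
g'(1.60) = 73.34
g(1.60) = 44.41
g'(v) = 27.48*v^2 + 1.52*v + 0.56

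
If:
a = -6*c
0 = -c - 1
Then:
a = 6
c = -1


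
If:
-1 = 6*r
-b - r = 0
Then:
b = 1/6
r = -1/6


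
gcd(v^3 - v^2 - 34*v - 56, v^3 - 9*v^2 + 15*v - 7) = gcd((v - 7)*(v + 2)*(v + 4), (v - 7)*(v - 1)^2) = v - 7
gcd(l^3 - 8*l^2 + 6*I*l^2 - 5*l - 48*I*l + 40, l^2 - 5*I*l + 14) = 1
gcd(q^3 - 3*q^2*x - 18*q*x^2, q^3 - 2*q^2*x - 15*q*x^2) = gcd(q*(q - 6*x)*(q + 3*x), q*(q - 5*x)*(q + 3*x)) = q^2 + 3*q*x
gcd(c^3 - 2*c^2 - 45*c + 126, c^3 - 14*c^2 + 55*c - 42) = c - 6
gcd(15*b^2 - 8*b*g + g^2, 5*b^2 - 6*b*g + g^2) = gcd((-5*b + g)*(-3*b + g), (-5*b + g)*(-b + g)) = 5*b - g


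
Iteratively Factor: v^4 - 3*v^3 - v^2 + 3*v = (v)*(v^3 - 3*v^2 - v + 3) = v*(v - 1)*(v^2 - 2*v - 3) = v*(v - 3)*(v - 1)*(v + 1)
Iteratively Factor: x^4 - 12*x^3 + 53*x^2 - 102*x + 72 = (x - 3)*(x^3 - 9*x^2 + 26*x - 24) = (x - 4)*(x - 3)*(x^2 - 5*x + 6) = (x - 4)*(x - 3)*(x - 2)*(x - 3)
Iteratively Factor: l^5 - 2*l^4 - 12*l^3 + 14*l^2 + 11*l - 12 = (l - 1)*(l^4 - l^3 - 13*l^2 + l + 12) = (l - 1)*(l + 1)*(l^3 - 2*l^2 - 11*l + 12) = (l - 1)*(l + 1)*(l + 3)*(l^2 - 5*l + 4) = (l - 4)*(l - 1)*(l + 1)*(l + 3)*(l - 1)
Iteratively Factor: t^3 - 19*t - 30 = (t + 2)*(t^2 - 2*t - 15) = (t + 2)*(t + 3)*(t - 5)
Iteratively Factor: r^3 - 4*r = (r - 2)*(r^2 + 2*r) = (r - 2)*(r + 2)*(r)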